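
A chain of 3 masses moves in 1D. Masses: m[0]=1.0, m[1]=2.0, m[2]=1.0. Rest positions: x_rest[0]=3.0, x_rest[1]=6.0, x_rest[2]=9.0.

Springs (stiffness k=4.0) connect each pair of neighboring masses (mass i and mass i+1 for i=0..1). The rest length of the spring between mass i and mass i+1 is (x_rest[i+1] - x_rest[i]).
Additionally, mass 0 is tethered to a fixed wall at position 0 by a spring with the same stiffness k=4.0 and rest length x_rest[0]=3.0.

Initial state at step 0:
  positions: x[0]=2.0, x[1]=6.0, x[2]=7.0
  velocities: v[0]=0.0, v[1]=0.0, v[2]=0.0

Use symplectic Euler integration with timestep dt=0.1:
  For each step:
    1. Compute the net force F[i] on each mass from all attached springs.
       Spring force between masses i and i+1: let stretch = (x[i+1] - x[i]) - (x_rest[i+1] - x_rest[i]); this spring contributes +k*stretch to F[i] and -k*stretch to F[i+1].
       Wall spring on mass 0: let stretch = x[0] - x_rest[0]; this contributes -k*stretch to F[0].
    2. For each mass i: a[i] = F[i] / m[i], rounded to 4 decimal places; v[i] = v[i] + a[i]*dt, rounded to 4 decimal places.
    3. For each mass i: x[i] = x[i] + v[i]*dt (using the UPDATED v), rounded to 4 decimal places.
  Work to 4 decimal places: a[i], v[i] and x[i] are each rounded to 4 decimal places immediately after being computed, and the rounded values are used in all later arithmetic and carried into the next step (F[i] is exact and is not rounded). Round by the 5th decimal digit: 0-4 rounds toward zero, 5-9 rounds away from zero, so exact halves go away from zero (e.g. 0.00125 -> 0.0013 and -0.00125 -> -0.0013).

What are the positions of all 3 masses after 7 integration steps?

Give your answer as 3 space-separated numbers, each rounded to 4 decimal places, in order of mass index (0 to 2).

Step 0: x=[2.0000 6.0000 7.0000] v=[0.0000 0.0000 0.0000]
Step 1: x=[2.0800 5.9400 7.0800] v=[0.8000 -0.6000 0.8000]
Step 2: x=[2.2312 5.8256 7.2344] v=[1.5120 -1.1440 1.5440]
Step 3: x=[2.4369 5.6675 7.4525] v=[2.0573 -1.5811 2.1805]
Step 4: x=[2.6744 5.4805 7.7192] v=[2.3748 -1.8702 2.6665]
Step 5: x=[2.9172 5.2821 8.0163] v=[2.4275 -1.9837 2.9710]
Step 6: x=[3.1379 5.0911 8.3240] v=[2.2066 -1.9098 3.0773]
Step 7: x=[3.3112 4.9257 8.6224] v=[1.7327 -1.6539 2.9841]

Answer: 3.3112 4.9257 8.6224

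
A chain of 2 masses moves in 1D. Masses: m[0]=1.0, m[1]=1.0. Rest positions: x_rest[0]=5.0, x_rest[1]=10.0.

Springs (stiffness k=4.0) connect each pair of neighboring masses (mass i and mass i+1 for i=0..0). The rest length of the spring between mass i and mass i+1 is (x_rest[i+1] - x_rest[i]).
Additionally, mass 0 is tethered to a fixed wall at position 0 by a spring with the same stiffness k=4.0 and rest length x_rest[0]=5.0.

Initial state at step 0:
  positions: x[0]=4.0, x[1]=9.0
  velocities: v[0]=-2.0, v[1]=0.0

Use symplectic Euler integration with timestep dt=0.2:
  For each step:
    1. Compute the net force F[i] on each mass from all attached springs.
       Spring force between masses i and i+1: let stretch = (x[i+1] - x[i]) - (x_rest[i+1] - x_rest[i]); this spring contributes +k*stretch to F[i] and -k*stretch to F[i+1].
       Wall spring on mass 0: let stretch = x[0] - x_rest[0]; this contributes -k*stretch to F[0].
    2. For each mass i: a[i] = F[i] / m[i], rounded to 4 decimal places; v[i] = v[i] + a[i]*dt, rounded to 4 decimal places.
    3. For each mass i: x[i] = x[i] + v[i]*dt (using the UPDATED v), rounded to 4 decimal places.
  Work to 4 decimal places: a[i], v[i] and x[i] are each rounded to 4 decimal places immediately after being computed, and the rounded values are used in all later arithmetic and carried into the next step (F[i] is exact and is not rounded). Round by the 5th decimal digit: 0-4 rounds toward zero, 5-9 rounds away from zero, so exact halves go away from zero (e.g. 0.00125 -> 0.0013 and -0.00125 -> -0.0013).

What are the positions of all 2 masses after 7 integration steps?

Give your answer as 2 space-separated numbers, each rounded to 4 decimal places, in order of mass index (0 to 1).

Answer: 5.1661 9.3664

Derivation:
Step 0: x=[4.0000 9.0000] v=[-2.0000 0.0000]
Step 1: x=[3.7600 9.0000] v=[-1.2000 0.0000]
Step 2: x=[3.7568 8.9616] v=[-0.0160 -0.1920]
Step 3: x=[3.9853 8.8904] v=[1.1424 -0.3558]
Step 4: x=[4.3609 8.8344] v=[1.8782 -0.2799]
Step 5: x=[4.7546 8.8627] v=[1.9683 0.1413]
Step 6: x=[5.0448 9.0337] v=[1.4511 0.8548]
Step 7: x=[5.1661 9.3664] v=[0.6064 1.6637]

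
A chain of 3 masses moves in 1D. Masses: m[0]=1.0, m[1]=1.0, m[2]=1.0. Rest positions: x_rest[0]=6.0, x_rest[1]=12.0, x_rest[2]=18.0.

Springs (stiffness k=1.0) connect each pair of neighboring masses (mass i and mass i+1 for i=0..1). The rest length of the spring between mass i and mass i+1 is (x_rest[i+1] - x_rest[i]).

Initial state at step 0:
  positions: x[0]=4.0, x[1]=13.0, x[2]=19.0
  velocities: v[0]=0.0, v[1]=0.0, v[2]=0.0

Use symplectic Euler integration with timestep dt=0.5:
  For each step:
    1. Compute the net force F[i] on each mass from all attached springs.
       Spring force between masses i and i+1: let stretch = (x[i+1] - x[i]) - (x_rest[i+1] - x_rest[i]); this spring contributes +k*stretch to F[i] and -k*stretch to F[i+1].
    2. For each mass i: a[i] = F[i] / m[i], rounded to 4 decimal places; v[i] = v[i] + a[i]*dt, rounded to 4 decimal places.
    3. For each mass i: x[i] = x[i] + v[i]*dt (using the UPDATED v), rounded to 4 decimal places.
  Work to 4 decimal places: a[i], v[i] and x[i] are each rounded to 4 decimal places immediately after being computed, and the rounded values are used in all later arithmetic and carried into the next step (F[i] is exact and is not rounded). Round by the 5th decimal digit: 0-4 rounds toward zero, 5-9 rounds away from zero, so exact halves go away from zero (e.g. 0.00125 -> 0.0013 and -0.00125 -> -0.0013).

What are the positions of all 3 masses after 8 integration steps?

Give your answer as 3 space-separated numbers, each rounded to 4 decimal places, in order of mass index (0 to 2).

Step 0: x=[4.0000 13.0000 19.0000] v=[0.0000 0.0000 0.0000]
Step 1: x=[4.7500 12.2500 19.0000] v=[1.5000 -1.5000 0.0000]
Step 2: x=[5.8750 11.3125 18.8125] v=[2.2500 -1.8750 -0.3750]
Step 3: x=[6.8594 10.8906 18.2500] v=[1.9688 -0.8438 -1.1250]
Step 4: x=[7.3516 11.3008 17.3477] v=[0.9844 0.8203 -1.8047]
Step 5: x=[7.3311 12.2354 16.4336] v=[-0.0410 1.8692 -1.8282]
Step 6: x=[7.0367 12.9935 15.9700] v=[-0.5889 1.5162 -0.9273]
Step 7: x=[6.7315 13.0066 16.2623] v=[-0.6105 0.0261 0.5845]
Step 8: x=[6.4950 12.2648 17.2407] v=[-0.4730 -1.4836 1.9567]

Answer: 6.4950 12.2648 17.2407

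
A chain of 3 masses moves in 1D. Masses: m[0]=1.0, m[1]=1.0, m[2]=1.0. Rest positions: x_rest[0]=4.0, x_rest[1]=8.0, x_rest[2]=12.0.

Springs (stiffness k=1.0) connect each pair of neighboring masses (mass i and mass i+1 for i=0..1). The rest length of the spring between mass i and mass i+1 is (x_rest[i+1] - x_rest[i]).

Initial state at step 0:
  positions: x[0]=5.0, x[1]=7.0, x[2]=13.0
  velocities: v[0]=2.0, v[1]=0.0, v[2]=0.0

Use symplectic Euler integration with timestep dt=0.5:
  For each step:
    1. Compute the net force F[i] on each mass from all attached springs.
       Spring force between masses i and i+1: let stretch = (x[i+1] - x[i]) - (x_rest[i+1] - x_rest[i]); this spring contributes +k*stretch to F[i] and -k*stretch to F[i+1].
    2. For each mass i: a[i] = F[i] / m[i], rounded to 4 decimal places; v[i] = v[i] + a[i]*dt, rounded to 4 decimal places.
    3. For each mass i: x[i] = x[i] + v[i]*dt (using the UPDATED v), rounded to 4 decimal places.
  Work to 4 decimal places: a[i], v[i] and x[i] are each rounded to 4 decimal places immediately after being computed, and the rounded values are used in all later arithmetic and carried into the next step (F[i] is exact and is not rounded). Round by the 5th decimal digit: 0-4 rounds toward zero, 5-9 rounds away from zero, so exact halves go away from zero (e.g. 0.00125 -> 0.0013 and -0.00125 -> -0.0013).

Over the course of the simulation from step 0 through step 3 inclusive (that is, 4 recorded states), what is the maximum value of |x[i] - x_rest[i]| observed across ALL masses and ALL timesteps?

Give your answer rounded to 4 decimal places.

Step 0: x=[5.0000 7.0000 13.0000] v=[2.0000 0.0000 0.0000]
Step 1: x=[5.5000 8.0000 12.5000] v=[1.0000 2.0000 -1.0000]
Step 2: x=[5.6250 9.5000 11.8750] v=[0.2500 3.0000 -1.2500]
Step 3: x=[5.7188 10.6250 11.6563] v=[0.1875 2.2500 -0.4375]
Max displacement = 2.6250

Answer: 2.6250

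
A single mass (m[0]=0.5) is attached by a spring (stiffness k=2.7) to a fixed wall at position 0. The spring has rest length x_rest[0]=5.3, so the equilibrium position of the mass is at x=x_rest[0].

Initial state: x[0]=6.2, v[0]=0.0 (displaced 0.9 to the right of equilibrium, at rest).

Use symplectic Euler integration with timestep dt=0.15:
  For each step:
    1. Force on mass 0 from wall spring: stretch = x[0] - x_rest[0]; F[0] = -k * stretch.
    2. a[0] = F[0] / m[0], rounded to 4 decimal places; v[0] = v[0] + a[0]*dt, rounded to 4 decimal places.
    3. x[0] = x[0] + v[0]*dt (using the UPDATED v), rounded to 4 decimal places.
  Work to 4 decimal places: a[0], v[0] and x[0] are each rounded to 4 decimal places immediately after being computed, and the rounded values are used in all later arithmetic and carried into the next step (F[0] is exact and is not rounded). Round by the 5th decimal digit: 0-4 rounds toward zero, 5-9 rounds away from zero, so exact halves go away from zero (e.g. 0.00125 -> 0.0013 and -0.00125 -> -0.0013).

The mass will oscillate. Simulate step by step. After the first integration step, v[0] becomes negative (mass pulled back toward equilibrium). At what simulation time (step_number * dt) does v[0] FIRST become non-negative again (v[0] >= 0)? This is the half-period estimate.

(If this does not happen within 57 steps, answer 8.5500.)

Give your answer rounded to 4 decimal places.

Step 0: x=[6.2000] v=[0.0000]
Step 1: x=[6.0907] v=[-0.7290]
Step 2: x=[5.8853] v=[-1.3695]
Step 3: x=[5.6088] v=[-1.8436]
Step 4: x=[5.2947] v=[-2.0937]
Step 5: x=[4.9813] v=[-2.0894]
Step 6: x=[4.7066] v=[-1.8313]
Step 7: x=[4.5040] v=[-1.3506]
Step 8: x=[4.3981] v=[-0.7058]
Step 9: x=[4.4018] v=[0.0247]
First v>=0 after going negative at step 9, time=1.3500

Answer: 1.3500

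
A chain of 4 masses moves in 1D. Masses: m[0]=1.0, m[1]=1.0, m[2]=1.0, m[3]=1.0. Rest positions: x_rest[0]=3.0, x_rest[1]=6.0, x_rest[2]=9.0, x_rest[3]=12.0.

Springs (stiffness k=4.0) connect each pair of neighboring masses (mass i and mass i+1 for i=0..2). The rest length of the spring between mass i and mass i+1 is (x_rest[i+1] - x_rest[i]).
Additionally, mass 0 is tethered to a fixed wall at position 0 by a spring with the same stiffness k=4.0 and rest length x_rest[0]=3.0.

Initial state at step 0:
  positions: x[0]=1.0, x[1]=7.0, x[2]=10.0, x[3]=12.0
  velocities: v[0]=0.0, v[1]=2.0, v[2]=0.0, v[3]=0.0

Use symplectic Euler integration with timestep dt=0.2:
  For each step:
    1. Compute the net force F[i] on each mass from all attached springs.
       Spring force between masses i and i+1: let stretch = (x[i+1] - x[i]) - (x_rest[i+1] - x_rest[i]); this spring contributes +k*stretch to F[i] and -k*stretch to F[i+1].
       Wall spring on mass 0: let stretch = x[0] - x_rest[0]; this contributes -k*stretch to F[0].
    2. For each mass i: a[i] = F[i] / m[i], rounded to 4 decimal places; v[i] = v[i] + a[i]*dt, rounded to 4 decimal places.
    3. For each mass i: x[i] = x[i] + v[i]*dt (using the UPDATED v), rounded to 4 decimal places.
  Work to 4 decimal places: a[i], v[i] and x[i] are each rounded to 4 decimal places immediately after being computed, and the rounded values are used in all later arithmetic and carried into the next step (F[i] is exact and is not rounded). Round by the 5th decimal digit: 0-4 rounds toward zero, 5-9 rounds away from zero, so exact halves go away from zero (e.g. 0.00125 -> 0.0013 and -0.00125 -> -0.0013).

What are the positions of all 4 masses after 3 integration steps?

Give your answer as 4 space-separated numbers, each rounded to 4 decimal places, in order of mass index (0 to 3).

Answer: 4.4985 6.0143 9.2878 12.7224

Derivation:
Step 0: x=[1.0000 7.0000 10.0000 12.0000] v=[0.0000 2.0000 0.0000 0.0000]
Step 1: x=[1.8000 6.9200 9.8400 12.1600] v=[4.0000 -0.4000 -0.8000 0.8000]
Step 2: x=[3.1312 6.4880 9.5840 12.4288] v=[6.6560 -2.1600 -1.2800 1.3440]
Step 3: x=[4.4985 6.0143 9.2878 12.7224] v=[6.8365 -2.3686 -1.4810 1.4682]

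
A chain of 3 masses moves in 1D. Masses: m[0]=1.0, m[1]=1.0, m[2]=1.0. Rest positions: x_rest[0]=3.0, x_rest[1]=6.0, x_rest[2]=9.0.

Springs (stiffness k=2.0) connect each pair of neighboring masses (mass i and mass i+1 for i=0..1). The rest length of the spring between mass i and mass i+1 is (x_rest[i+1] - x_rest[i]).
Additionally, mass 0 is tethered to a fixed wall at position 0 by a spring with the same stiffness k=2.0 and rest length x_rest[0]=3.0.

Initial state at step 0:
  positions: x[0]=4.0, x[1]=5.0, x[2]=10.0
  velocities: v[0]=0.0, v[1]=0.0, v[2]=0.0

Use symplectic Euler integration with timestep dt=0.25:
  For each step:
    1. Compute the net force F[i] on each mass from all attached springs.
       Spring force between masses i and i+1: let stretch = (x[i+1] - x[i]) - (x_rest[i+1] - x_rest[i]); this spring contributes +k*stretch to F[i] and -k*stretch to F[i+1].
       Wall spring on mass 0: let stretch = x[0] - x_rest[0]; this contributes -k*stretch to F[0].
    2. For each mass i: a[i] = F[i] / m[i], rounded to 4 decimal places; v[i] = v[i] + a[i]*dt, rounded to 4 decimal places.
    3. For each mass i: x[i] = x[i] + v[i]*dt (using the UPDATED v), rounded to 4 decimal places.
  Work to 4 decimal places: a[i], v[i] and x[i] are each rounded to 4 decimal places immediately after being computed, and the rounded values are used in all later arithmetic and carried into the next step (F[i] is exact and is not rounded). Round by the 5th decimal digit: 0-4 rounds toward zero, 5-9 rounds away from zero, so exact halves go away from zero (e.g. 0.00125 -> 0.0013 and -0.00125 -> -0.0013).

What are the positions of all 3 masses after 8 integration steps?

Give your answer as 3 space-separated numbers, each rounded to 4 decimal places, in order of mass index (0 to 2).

Step 0: x=[4.0000 5.0000 10.0000] v=[0.0000 0.0000 0.0000]
Step 1: x=[3.6250 5.5000 9.7500] v=[-1.5000 2.0000 -1.0000]
Step 2: x=[3.0313 6.2969 9.3438] v=[-2.3750 3.1875 -1.6250]
Step 3: x=[2.4668 7.0665 8.9317] v=[-2.2579 3.0782 -1.6485]
Step 4: x=[2.1689 7.4943 8.6614] v=[-1.1915 1.7110 -1.0811]
Step 5: x=[2.2656 7.4023 8.6202] v=[0.3868 -0.3682 -0.1647]
Step 6: x=[2.7212 6.8204 8.8018] v=[1.8224 -2.3276 0.7264]
Step 7: x=[3.3491 5.9738 9.1107] v=[2.5114 -3.3865 1.2357]
Step 8: x=[3.8864 5.1912 9.4025] v=[2.1492 -3.1304 1.1673]

Answer: 3.8864 5.1912 9.4025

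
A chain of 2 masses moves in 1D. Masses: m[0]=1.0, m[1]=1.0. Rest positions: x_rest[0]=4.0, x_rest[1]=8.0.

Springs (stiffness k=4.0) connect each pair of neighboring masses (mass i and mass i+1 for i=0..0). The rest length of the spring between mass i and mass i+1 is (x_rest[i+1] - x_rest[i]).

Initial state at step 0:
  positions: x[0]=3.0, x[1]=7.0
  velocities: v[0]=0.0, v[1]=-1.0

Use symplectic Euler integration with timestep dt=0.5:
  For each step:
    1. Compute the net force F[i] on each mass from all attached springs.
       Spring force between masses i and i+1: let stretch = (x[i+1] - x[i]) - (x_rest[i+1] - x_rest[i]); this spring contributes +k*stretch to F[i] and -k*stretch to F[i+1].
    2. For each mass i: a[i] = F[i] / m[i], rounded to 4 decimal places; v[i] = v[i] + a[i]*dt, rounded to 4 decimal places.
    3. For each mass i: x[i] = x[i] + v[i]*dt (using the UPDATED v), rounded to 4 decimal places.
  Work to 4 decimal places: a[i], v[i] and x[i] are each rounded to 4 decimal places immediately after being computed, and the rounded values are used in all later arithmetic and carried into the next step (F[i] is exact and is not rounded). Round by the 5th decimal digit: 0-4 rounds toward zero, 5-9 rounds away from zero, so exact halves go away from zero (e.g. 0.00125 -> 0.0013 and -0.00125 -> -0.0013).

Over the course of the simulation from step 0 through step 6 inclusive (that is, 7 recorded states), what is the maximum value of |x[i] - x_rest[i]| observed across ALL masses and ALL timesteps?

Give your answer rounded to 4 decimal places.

Step 0: x=[3.0000 7.0000] v=[0.0000 -1.0000]
Step 1: x=[3.0000 6.5000] v=[0.0000 -1.0000]
Step 2: x=[2.5000 6.5000] v=[-1.0000 0.0000]
Step 3: x=[2.0000 6.5000] v=[-1.0000 0.0000]
Step 4: x=[2.0000 6.0000] v=[0.0000 -1.0000]
Step 5: x=[2.0000 5.5000] v=[0.0000 -1.0000]
Step 6: x=[1.5000 5.5000] v=[-1.0000 0.0000]
Max displacement = 2.5000

Answer: 2.5000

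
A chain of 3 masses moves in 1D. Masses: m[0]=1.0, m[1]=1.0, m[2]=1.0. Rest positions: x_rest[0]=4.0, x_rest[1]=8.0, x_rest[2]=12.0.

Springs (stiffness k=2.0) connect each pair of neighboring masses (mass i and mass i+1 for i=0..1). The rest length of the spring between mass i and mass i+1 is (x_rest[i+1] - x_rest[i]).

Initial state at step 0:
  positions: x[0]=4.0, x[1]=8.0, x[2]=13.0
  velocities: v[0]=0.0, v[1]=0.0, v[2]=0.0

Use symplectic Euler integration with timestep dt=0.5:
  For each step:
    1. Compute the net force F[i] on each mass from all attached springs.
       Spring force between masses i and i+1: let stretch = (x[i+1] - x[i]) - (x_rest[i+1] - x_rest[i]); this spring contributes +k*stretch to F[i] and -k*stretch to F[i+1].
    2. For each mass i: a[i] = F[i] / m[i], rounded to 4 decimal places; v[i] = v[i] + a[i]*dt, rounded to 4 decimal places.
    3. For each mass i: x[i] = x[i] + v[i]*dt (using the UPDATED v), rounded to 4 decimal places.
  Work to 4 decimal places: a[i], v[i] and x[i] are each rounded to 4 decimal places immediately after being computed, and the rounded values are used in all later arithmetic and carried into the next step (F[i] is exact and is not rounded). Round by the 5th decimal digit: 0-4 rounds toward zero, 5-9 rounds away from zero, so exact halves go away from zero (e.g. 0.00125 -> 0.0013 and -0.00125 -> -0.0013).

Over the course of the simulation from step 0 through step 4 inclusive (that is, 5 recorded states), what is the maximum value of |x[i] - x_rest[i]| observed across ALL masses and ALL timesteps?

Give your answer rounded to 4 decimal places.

Step 0: x=[4.0000 8.0000 13.0000] v=[0.0000 0.0000 0.0000]
Step 1: x=[4.0000 8.5000 12.5000] v=[0.0000 1.0000 -1.0000]
Step 2: x=[4.2500 8.7500 12.0000] v=[0.5000 0.5000 -1.0000]
Step 3: x=[4.7500 8.3750 11.8750] v=[1.0000 -0.7500 -0.2500]
Step 4: x=[5.0625 7.9375 12.0000] v=[0.6250 -0.8750 0.2500]
Max displacement = 1.0625

Answer: 1.0625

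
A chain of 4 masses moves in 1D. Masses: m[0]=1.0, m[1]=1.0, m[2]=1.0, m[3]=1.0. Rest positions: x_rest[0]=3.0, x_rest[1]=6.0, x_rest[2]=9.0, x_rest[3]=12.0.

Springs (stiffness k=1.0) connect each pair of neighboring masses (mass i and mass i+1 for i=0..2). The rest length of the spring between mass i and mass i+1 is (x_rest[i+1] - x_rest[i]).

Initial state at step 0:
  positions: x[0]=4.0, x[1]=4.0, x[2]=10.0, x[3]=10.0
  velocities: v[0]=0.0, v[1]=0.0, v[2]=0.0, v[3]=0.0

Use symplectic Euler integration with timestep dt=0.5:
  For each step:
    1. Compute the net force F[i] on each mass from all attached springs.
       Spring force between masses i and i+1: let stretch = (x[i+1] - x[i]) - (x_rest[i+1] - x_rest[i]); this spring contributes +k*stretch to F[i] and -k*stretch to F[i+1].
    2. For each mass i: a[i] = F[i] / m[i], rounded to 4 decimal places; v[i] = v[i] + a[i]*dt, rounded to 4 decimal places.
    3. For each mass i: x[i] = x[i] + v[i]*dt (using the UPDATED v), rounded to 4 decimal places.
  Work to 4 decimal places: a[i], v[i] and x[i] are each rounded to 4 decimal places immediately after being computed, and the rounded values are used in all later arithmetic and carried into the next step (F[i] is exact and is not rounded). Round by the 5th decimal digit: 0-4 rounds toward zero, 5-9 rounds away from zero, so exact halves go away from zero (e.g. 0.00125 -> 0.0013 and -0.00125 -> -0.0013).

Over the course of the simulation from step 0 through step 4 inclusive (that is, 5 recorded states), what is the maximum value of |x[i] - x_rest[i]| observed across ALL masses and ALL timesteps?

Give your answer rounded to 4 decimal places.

Step 0: x=[4.0000 4.0000 10.0000 10.0000] v=[0.0000 0.0000 0.0000 0.0000]
Step 1: x=[3.2500 5.5000 8.5000 10.7500] v=[-1.5000 3.0000 -3.0000 1.5000]
Step 2: x=[2.3125 7.1875 6.8125 11.6875] v=[-1.8750 3.3750 -3.3750 1.8750]
Step 3: x=[1.8438 7.5625 6.4375 12.1563] v=[-0.9375 0.7500 -0.7500 0.9375]
Step 4: x=[2.0548 6.2266 7.7735 11.9454] v=[0.4219 -2.6719 2.6719 -0.4219]
Max displacement = 2.5625

Answer: 2.5625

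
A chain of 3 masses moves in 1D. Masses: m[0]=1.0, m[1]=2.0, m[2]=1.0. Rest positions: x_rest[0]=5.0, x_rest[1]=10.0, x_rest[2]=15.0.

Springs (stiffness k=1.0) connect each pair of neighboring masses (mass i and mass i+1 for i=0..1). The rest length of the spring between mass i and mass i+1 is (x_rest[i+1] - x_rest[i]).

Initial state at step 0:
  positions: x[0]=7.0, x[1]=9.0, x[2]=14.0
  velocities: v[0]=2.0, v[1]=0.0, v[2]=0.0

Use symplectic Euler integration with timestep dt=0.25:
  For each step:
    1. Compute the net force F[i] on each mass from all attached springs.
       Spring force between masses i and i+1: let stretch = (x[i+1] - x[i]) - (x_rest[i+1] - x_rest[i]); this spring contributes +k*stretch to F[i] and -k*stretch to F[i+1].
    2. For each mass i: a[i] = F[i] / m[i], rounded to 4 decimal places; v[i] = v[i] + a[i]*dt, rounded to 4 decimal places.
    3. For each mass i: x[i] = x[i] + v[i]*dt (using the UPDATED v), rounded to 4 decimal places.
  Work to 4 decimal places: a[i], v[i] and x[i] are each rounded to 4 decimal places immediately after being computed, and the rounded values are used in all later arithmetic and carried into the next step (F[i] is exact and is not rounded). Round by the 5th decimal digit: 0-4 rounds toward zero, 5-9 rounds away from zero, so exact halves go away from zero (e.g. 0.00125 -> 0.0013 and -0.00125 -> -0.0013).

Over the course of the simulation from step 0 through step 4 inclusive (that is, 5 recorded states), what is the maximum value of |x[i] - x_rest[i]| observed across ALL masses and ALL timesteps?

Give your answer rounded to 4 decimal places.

Step 0: x=[7.0000 9.0000 14.0000] v=[2.0000 0.0000 0.0000]
Step 1: x=[7.3125 9.0938 14.0000] v=[1.2500 0.3750 0.0000]
Step 2: x=[7.4238 9.2852 14.0059] v=[0.4453 0.7656 0.0235]
Step 3: x=[7.3390 9.5660 14.0292] v=[-0.3394 1.1230 0.0933]
Step 4: x=[7.0808 9.9166 14.0861] v=[-1.0327 1.4025 0.2275]
Max displacement = 2.4238

Answer: 2.4238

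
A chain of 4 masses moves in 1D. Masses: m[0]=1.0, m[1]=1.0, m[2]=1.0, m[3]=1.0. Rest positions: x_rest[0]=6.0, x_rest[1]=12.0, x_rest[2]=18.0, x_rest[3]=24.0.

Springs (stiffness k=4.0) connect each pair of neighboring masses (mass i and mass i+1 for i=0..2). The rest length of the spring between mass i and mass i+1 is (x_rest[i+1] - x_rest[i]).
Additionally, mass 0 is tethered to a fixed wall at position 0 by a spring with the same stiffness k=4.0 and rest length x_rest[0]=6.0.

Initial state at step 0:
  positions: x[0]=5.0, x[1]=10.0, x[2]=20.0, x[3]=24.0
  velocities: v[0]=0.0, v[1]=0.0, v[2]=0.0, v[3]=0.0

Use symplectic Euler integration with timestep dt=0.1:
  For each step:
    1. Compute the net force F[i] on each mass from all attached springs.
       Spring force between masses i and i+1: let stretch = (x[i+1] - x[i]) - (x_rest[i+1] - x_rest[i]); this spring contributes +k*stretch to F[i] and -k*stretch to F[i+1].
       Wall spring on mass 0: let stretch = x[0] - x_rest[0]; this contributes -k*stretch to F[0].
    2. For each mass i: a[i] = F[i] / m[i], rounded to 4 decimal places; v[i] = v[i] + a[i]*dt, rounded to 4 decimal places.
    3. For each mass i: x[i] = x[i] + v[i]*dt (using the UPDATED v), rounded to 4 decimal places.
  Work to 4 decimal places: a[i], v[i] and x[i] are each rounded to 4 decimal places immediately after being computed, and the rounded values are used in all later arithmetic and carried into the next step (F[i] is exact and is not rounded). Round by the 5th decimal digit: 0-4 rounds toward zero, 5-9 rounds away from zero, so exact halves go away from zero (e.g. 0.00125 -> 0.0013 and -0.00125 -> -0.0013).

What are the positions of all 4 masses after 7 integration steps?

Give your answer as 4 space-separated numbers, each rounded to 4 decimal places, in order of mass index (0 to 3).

Step 0: x=[5.0000 10.0000 20.0000 24.0000] v=[0.0000 0.0000 0.0000 0.0000]
Step 1: x=[5.0000 10.2000 19.7600 24.0800] v=[0.0000 2.0000 -2.4000 0.8000]
Step 2: x=[5.0080 10.5744 19.3104 24.2272] v=[0.0800 3.7440 -4.4960 1.4720]
Step 3: x=[5.0383 11.0756 18.7080 24.4177] v=[0.3034 5.0118 -6.0237 1.9053]
Step 4: x=[5.1086 11.6406 18.0287 24.6198] v=[0.7030 5.6498 -6.7928 2.0214]
Step 5: x=[5.2358 12.1998 17.3575 24.7983] v=[1.2724 5.5922 -6.7116 1.7850]
Step 6: x=[5.4322 12.6868 16.7777 24.9192] v=[1.9637 4.8697 -5.7984 1.2087]
Step 7: x=[5.7015 13.0472 16.3599 24.9544] v=[2.6927 3.6042 -4.1782 0.3521]

Answer: 5.7015 13.0472 16.3599 24.9544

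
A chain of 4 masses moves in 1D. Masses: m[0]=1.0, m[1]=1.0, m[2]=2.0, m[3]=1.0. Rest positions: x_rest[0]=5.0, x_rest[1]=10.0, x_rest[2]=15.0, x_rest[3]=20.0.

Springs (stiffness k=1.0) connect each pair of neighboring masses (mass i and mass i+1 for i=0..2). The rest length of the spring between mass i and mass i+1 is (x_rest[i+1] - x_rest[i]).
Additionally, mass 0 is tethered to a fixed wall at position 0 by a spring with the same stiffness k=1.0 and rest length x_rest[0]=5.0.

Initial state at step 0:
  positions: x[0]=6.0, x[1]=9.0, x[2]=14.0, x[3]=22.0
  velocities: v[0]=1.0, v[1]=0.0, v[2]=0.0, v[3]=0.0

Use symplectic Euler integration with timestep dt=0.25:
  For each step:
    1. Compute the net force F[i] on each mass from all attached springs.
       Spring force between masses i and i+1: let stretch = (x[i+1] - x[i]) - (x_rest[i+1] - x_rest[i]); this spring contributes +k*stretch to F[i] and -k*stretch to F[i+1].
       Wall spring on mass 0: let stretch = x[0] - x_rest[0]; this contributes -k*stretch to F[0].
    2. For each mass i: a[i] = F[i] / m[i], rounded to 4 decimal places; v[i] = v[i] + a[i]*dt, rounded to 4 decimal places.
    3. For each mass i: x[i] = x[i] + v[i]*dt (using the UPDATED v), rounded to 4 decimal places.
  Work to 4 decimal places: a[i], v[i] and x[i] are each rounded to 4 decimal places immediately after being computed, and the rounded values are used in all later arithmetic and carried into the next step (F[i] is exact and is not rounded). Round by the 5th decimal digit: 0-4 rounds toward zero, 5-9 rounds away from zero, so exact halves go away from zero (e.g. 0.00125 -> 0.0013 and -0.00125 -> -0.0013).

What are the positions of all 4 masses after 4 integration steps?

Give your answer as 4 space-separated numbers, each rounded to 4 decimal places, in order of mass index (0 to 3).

Answer: 5.2739 10.0897 14.8259 20.3777

Derivation:
Step 0: x=[6.0000 9.0000 14.0000 22.0000] v=[1.0000 0.0000 0.0000 0.0000]
Step 1: x=[6.0625 9.1250 14.0938 21.8125] v=[0.2500 0.5000 0.3750 -0.7500]
Step 2: x=[5.9375 9.3692 14.2735 21.4551] v=[-0.5000 0.9766 0.7188 -1.4297]
Step 3: x=[5.6559 9.7054 14.5244 20.9613] v=[-1.1265 1.3448 1.0035 -1.9751]
Step 4: x=[5.2739 10.0897 14.8259 20.3777] v=[-1.5281 1.5372 1.2058 -2.3343]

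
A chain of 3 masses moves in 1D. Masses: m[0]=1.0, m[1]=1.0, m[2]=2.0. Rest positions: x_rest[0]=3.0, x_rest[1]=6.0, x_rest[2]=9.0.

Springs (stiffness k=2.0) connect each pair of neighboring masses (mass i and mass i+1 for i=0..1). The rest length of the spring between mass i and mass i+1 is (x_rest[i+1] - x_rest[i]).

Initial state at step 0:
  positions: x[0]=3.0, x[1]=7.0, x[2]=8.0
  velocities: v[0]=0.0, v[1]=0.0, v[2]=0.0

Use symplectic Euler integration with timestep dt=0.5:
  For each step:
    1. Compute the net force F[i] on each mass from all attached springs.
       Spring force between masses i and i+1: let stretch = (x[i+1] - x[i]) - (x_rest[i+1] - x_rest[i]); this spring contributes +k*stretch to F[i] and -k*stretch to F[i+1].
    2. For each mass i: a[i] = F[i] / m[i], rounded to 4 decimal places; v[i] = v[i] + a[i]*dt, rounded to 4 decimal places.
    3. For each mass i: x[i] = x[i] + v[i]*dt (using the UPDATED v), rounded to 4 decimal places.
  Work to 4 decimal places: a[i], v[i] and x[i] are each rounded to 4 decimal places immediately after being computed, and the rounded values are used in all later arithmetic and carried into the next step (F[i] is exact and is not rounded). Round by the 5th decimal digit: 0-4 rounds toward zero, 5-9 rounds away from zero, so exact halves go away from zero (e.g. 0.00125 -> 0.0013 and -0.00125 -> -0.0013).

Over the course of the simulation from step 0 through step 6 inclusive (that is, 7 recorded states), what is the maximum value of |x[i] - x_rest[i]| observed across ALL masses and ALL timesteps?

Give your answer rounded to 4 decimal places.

Step 0: x=[3.0000 7.0000 8.0000] v=[0.0000 0.0000 0.0000]
Step 1: x=[3.5000 5.5000 8.5000] v=[1.0000 -3.0000 1.0000]
Step 2: x=[3.5000 4.5000 9.0000] v=[0.0000 -2.0000 1.0000]
Step 3: x=[2.5000 5.2500 9.1250] v=[-2.0000 1.5000 0.2500]
Step 4: x=[1.3750 6.5625 9.0313] v=[-2.2500 2.6250 -0.1875]
Step 5: x=[1.3438 6.5157 9.0704] v=[-0.0625 -0.0937 0.0781]
Step 6: x=[2.3985 5.1603 9.2208] v=[2.1094 -2.7109 0.3008]
Max displacement = 1.6562

Answer: 1.6562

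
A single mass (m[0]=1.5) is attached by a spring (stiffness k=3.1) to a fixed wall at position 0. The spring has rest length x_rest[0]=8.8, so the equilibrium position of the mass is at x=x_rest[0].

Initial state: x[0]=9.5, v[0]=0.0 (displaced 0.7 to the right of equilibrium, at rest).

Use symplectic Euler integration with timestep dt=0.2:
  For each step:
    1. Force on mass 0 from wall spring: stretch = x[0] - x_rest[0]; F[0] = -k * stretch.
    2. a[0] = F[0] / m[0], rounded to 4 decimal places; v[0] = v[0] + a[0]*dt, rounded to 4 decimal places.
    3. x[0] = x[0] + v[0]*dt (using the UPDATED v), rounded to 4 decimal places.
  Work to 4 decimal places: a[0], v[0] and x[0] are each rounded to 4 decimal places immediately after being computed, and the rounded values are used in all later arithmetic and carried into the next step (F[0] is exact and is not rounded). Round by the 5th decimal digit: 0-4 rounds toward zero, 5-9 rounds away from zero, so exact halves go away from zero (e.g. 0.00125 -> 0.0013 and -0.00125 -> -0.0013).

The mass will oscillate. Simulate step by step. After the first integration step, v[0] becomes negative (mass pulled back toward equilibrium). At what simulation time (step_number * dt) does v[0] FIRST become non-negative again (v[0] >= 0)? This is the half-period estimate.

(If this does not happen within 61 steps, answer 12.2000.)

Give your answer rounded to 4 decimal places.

Step 0: x=[9.5000] v=[0.0000]
Step 1: x=[9.4421] v=[-0.2893]
Step 2: x=[9.3312] v=[-0.5547]
Step 3: x=[9.1763] v=[-0.7743]
Step 4: x=[8.9903] v=[-0.9298]
Step 5: x=[8.7886] v=[-1.0085]
Step 6: x=[8.5878] v=[-1.0038]
Step 7: x=[8.4046] v=[-0.9161]
Step 8: x=[8.2541] v=[-0.7527]
Step 9: x=[8.1487] v=[-0.5271]
Step 10: x=[8.0971] v=[-0.2579]
Step 11: x=[8.1036] v=[0.0326]
First v>=0 after going negative at step 11, time=2.2000

Answer: 2.2000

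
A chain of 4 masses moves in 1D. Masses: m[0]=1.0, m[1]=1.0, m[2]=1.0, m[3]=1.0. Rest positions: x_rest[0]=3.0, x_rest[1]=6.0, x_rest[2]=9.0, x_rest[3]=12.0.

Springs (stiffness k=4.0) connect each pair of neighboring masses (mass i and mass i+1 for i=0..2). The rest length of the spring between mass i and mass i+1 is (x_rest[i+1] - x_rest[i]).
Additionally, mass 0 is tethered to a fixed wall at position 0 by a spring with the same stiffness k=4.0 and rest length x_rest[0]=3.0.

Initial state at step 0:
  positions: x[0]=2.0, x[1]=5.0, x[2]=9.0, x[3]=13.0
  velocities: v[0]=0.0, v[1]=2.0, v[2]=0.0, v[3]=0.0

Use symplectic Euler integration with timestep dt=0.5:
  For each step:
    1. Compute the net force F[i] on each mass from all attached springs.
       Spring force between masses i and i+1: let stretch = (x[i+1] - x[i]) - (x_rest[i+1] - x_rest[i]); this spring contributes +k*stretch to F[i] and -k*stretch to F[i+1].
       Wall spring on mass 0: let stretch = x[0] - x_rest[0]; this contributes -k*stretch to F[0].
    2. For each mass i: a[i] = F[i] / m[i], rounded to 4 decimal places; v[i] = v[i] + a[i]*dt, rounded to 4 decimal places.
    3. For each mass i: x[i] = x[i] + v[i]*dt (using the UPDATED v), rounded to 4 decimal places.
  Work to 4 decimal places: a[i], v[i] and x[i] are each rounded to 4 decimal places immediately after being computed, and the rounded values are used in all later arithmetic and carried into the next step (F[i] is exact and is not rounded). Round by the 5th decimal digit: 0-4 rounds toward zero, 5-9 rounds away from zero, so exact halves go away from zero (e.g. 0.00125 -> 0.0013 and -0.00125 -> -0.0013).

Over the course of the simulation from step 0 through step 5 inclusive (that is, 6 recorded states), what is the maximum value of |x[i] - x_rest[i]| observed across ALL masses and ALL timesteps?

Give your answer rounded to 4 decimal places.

Step 0: x=[2.0000 5.0000 9.0000 13.0000] v=[0.0000 2.0000 0.0000 0.0000]
Step 1: x=[3.0000 7.0000 9.0000 12.0000] v=[2.0000 4.0000 0.0000 -2.0000]
Step 2: x=[5.0000 7.0000 10.0000 11.0000] v=[4.0000 0.0000 2.0000 -2.0000]
Step 3: x=[4.0000 8.0000 9.0000 12.0000] v=[-2.0000 2.0000 -2.0000 2.0000]
Step 4: x=[3.0000 6.0000 10.0000 13.0000] v=[-2.0000 -4.0000 2.0000 2.0000]
Step 5: x=[2.0000 5.0000 10.0000 14.0000] v=[-2.0000 -2.0000 0.0000 2.0000]
Max displacement = 2.0000

Answer: 2.0000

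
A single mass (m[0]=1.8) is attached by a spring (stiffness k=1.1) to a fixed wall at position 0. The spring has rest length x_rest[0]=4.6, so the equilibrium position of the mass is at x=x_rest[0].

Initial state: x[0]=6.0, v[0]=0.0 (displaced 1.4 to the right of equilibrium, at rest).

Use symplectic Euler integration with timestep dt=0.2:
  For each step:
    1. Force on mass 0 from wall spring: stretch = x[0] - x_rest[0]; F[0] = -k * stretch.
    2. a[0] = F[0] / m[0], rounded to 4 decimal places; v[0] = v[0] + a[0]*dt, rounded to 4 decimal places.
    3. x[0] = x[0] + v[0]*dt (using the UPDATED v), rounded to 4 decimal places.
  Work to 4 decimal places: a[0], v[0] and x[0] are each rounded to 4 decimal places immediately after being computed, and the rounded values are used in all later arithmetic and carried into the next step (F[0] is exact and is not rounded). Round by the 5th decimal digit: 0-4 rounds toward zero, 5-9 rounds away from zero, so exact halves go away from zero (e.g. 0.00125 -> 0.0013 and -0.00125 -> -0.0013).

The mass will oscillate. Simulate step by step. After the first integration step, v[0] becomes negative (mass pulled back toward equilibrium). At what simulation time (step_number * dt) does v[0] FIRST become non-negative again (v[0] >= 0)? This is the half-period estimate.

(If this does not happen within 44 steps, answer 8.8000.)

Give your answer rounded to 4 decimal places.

Answer: 4.2000

Derivation:
Step 0: x=[6.0000] v=[0.0000]
Step 1: x=[5.9658] v=[-0.1711]
Step 2: x=[5.8982] v=[-0.3380]
Step 3: x=[5.7989] v=[-0.4967]
Step 4: x=[5.6703] v=[-0.6432]
Step 5: x=[5.5155] v=[-0.7740]
Step 6: x=[5.3383] v=[-0.8859]
Step 7: x=[5.1431] v=[-0.9761]
Step 8: x=[4.9346] v=[-1.0425]
Step 9: x=[4.7179] v=[-1.0834]
Step 10: x=[4.4983] v=[-1.0978]
Step 11: x=[4.2812] v=[-1.0854]
Step 12: x=[4.0719] v=[-1.0464]
Step 13: x=[3.8755] v=[-0.9819]
Step 14: x=[3.6968] v=[-0.8933]
Step 15: x=[3.5402] v=[-0.7829]
Step 16: x=[3.4095] v=[-0.6534]
Step 17: x=[3.3079] v=[-0.5079]
Step 18: x=[3.2379] v=[-0.3500]
Step 19: x=[3.2012] v=[-0.1835]
Step 20: x=[3.1987] v=[-0.0125]
Step 21: x=[3.2305] v=[0.1588]
First v>=0 after going negative at step 21, time=4.2000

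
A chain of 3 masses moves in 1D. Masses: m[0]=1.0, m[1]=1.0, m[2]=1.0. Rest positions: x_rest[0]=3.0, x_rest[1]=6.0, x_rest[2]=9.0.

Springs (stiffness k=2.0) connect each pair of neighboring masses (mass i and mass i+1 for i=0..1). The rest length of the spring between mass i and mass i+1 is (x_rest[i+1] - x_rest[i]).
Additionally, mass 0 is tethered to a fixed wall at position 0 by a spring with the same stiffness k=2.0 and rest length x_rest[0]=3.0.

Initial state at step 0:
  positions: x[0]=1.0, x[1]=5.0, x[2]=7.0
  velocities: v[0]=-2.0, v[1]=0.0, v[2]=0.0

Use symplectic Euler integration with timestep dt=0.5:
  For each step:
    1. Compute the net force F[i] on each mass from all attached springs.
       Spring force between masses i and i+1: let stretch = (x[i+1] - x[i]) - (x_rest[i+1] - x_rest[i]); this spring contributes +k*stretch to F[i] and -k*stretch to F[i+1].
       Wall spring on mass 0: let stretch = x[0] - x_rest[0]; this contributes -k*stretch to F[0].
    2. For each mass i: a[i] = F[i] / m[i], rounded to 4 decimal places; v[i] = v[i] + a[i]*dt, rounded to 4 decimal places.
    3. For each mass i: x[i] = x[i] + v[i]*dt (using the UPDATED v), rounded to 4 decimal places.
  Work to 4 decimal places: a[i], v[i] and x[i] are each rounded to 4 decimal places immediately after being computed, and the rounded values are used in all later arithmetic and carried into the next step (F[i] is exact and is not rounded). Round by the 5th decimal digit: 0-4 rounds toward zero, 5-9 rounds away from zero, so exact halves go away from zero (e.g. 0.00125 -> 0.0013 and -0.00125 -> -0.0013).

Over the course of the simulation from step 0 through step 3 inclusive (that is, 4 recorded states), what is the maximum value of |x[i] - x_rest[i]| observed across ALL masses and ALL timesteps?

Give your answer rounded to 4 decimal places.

Step 0: x=[1.0000 5.0000 7.0000] v=[-2.0000 0.0000 0.0000]
Step 1: x=[1.5000 4.0000 7.5000] v=[1.0000 -2.0000 1.0000]
Step 2: x=[2.5000 3.5000 7.7500] v=[2.0000 -1.0000 0.5000]
Step 3: x=[2.7500 4.6250 7.3750] v=[0.5000 2.2500 -0.7500]
Max displacement = 2.5000

Answer: 2.5000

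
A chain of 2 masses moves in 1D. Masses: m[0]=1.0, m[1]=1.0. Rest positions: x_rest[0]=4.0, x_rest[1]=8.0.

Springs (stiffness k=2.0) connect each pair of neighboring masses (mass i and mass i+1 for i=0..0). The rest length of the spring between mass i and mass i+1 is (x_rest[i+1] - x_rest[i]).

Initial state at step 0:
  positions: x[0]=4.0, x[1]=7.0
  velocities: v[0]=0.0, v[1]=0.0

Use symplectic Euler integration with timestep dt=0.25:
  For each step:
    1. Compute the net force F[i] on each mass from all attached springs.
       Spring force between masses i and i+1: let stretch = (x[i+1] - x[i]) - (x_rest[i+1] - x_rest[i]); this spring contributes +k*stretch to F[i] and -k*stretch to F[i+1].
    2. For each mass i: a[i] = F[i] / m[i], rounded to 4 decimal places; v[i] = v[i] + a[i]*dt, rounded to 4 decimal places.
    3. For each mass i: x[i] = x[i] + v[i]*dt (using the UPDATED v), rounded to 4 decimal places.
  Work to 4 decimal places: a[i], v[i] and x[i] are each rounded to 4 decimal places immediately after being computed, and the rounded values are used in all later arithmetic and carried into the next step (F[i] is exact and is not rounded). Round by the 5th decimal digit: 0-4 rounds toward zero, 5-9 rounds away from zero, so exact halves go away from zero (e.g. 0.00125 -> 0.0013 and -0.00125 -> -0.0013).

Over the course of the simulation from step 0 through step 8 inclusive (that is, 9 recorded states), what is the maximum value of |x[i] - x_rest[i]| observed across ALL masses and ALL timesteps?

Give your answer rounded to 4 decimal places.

Answer: 1.0110

Derivation:
Step 0: x=[4.0000 7.0000] v=[0.0000 0.0000]
Step 1: x=[3.8750 7.1250] v=[-0.5000 0.5000]
Step 2: x=[3.6563 7.3438] v=[-0.8750 0.8750]
Step 3: x=[3.3985 7.6016] v=[-1.0313 1.0313]
Step 4: x=[3.1661 7.8341] v=[-0.9298 0.9298]
Step 5: x=[3.0172 7.9831] v=[-0.5958 0.5958]
Step 6: x=[2.9890 8.0113] v=[-0.1129 0.1129]
Step 7: x=[3.0886 7.9117] v=[0.3983 -0.3983]
Step 8: x=[3.2911 7.7092] v=[0.8099 -0.8099]
Max displacement = 1.0110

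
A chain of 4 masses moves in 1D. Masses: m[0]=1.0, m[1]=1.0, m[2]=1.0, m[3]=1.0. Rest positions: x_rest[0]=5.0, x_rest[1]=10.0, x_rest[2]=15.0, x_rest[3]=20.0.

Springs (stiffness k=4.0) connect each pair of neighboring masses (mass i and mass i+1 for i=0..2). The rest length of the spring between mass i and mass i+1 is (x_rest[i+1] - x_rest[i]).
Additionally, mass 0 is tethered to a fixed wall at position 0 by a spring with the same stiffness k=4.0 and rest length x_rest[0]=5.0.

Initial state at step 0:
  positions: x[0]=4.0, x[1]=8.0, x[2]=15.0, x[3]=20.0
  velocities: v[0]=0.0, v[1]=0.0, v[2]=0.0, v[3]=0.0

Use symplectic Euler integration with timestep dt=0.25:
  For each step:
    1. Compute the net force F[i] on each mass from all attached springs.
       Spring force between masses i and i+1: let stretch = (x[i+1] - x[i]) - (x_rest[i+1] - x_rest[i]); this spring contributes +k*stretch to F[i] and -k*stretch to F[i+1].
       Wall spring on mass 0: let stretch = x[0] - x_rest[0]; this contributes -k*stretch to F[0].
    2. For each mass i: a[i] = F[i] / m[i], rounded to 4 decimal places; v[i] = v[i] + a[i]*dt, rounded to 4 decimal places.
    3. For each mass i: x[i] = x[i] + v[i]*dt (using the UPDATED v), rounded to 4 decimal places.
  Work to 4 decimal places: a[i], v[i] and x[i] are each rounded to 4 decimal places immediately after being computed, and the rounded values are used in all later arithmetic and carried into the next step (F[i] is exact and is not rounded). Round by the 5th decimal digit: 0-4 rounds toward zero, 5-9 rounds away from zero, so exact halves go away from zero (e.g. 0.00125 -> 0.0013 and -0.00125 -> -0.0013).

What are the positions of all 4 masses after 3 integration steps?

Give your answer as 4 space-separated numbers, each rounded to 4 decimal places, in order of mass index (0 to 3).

Step 0: x=[4.0000 8.0000 15.0000 20.0000] v=[0.0000 0.0000 0.0000 0.0000]
Step 1: x=[4.0000 8.7500 14.5000 20.0000] v=[0.0000 3.0000 -2.0000 0.0000]
Step 2: x=[4.1875 9.7500 13.9375 19.8750] v=[0.7500 4.0000 -2.2500 -0.5000]
Step 3: x=[4.7188 10.4063 13.8125 19.5156] v=[2.1250 2.6250 -0.5000 -1.4375]

Answer: 4.7188 10.4063 13.8125 19.5156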